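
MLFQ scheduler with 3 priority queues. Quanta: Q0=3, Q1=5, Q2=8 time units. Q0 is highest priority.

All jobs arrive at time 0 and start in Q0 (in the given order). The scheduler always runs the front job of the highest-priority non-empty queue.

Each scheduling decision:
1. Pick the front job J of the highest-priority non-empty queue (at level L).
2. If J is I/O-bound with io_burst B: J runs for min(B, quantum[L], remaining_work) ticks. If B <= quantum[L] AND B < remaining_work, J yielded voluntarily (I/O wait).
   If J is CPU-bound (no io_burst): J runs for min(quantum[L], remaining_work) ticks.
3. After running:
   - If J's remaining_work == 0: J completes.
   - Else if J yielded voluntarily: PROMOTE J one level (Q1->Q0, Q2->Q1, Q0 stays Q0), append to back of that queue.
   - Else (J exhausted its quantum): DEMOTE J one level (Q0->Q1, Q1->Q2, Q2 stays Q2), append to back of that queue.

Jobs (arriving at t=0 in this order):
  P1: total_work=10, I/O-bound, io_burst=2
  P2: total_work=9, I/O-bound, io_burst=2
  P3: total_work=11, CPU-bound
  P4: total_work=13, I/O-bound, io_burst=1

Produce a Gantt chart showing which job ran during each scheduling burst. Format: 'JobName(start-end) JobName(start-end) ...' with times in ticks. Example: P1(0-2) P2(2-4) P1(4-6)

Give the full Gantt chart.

Answer: P1(0-2) P2(2-4) P3(4-7) P4(7-8) P1(8-10) P2(10-12) P4(12-13) P1(13-15) P2(15-17) P4(17-18) P1(18-20) P2(20-22) P4(22-23) P1(23-25) P2(25-26) P4(26-27) P4(27-28) P4(28-29) P4(29-30) P4(30-31) P4(31-32) P4(32-33) P4(33-34) P4(34-35) P3(35-40) P3(40-43)

Derivation:
t=0-2: P1@Q0 runs 2, rem=8, I/O yield, promote→Q0. Q0=[P2,P3,P4,P1] Q1=[] Q2=[]
t=2-4: P2@Q0 runs 2, rem=7, I/O yield, promote→Q0. Q0=[P3,P4,P1,P2] Q1=[] Q2=[]
t=4-7: P3@Q0 runs 3, rem=8, quantum used, demote→Q1. Q0=[P4,P1,P2] Q1=[P3] Q2=[]
t=7-8: P4@Q0 runs 1, rem=12, I/O yield, promote→Q0. Q0=[P1,P2,P4] Q1=[P3] Q2=[]
t=8-10: P1@Q0 runs 2, rem=6, I/O yield, promote→Q0. Q0=[P2,P4,P1] Q1=[P3] Q2=[]
t=10-12: P2@Q0 runs 2, rem=5, I/O yield, promote→Q0. Q0=[P4,P1,P2] Q1=[P3] Q2=[]
t=12-13: P4@Q0 runs 1, rem=11, I/O yield, promote→Q0. Q0=[P1,P2,P4] Q1=[P3] Q2=[]
t=13-15: P1@Q0 runs 2, rem=4, I/O yield, promote→Q0. Q0=[P2,P4,P1] Q1=[P3] Q2=[]
t=15-17: P2@Q0 runs 2, rem=3, I/O yield, promote→Q0. Q0=[P4,P1,P2] Q1=[P3] Q2=[]
t=17-18: P4@Q0 runs 1, rem=10, I/O yield, promote→Q0. Q0=[P1,P2,P4] Q1=[P3] Q2=[]
t=18-20: P1@Q0 runs 2, rem=2, I/O yield, promote→Q0. Q0=[P2,P4,P1] Q1=[P3] Q2=[]
t=20-22: P2@Q0 runs 2, rem=1, I/O yield, promote→Q0. Q0=[P4,P1,P2] Q1=[P3] Q2=[]
t=22-23: P4@Q0 runs 1, rem=9, I/O yield, promote→Q0. Q0=[P1,P2,P4] Q1=[P3] Q2=[]
t=23-25: P1@Q0 runs 2, rem=0, completes. Q0=[P2,P4] Q1=[P3] Q2=[]
t=25-26: P2@Q0 runs 1, rem=0, completes. Q0=[P4] Q1=[P3] Q2=[]
t=26-27: P4@Q0 runs 1, rem=8, I/O yield, promote→Q0. Q0=[P4] Q1=[P3] Q2=[]
t=27-28: P4@Q0 runs 1, rem=7, I/O yield, promote→Q0. Q0=[P4] Q1=[P3] Q2=[]
t=28-29: P4@Q0 runs 1, rem=6, I/O yield, promote→Q0. Q0=[P4] Q1=[P3] Q2=[]
t=29-30: P4@Q0 runs 1, rem=5, I/O yield, promote→Q0. Q0=[P4] Q1=[P3] Q2=[]
t=30-31: P4@Q0 runs 1, rem=4, I/O yield, promote→Q0. Q0=[P4] Q1=[P3] Q2=[]
t=31-32: P4@Q0 runs 1, rem=3, I/O yield, promote→Q0. Q0=[P4] Q1=[P3] Q2=[]
t=32-33: P4@Q0 runs 1, rem=2, I/O yield, promote→Q0. Q0=[P4] Q1=[P3] Q2=[]
t=33-34: P4@Q0 runs 1, rem=1, I/O yield, promote→Q0. Q0=[P4] Q1=[P3] Q2=[]
t=34-35: P4@Q0 runs 1, rem=0, completes. Q0=[] Q1=[P3] Q2=[]
t=35-40: P3@Q1 runs 5, rem=3, quantum used, demote→Q2. Q0=[] Q1=[] Q2=[P3]
t=40-43: P3@Q2 runs 3, rem=0, completes. Q0=[] Q1=[] Q2=[]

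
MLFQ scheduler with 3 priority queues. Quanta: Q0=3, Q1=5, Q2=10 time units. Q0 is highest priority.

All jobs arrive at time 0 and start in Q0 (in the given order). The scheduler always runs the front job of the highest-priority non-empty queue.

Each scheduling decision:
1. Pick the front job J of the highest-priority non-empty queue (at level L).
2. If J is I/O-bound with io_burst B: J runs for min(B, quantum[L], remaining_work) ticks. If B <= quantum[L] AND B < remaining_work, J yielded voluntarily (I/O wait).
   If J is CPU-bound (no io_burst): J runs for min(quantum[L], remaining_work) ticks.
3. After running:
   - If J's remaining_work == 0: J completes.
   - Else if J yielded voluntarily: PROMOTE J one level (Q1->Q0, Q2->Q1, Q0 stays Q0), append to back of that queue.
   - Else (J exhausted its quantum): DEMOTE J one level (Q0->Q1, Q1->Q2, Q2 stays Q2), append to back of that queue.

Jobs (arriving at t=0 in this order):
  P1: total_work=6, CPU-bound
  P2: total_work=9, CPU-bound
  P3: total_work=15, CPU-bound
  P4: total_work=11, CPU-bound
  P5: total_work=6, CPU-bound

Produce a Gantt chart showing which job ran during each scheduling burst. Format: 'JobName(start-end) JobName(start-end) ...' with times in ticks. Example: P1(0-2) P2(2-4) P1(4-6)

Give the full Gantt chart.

Answer: P1(0-3) P2(3-6) P3(6-9) P4(9-12) P5(12-15) P1(15-18) P2(18-23) P3(23-28) P4(28-33) P5(33-36) P2(36-37) P3(37-44) P4(44-47)

Derivation:
t=0-3: P1@Q0 runs 3, rem=3, quantum used, demote→Q1. Q0=[P2,P3,P4,P5] Q1=[P1] Q2=[]
t=3-6: P2@Q0 runs 3, rem=6, quantum used, demote→Q1. Q0=[P3,P4,P5] Q1=[P1,P2] Q2=[]
t=6-9: P3@Q0 runs 3, rem=12, quantum used, demote→Q1. Q0=[P4,P5] Q1=[P1,P2,P3] Q2=[]
t=9-12: P4@Q0 runs 3, rem=8, quantum used, demote→Q1. Q0=[P5] Q1=[P1,P2,P3,P4] Q2=[]
t=12-15: P5@Q0 runs 3, rem=3, quantum used, demote→Q1. Q0=[] Q1=[P1,P2,P3,P4,P5] Q2=[]
t=15-18: P1@Q1 runs 3, rem=0, completes. Q0=[] Q1=[P2,P3,P4,P5] Q2=[]
t=18-23: P2@Q1 runs 5, rem=1, quantum used, demote→Q2. Q0=[] Q1=[P3,P4,P5] Q2=[P2]
t=23-28: P3@Q1 runs 5, rem=7, quantum used, demote→Q2. Q0=[] Q1=[P4,P5] Q2=[P2,P3]
t=28-33: P4@Q1 runs 5, rem=3, quantum used, demote→Q2. Q0=[] Q1=[P5] Q2=[P2,P3,P4]
t=33-36: P5@Q1 runs 3, rem=0, completes. Q0=[] Q1=[] Q2=[P2,P3,P4]
t=36-37: P2@Q2 runs 1, rem=0, completes. Q0=[] Q1=[] Q2=[P3,P4]
t=37-44: P3@Q2 runs 7, rem=0, completes. Q0=[] Q1=[] Q2=[P4]
t=44-47: P4@Q2 runs 3, rem=0, completes. Q0=[] Q1=[] Q2=[]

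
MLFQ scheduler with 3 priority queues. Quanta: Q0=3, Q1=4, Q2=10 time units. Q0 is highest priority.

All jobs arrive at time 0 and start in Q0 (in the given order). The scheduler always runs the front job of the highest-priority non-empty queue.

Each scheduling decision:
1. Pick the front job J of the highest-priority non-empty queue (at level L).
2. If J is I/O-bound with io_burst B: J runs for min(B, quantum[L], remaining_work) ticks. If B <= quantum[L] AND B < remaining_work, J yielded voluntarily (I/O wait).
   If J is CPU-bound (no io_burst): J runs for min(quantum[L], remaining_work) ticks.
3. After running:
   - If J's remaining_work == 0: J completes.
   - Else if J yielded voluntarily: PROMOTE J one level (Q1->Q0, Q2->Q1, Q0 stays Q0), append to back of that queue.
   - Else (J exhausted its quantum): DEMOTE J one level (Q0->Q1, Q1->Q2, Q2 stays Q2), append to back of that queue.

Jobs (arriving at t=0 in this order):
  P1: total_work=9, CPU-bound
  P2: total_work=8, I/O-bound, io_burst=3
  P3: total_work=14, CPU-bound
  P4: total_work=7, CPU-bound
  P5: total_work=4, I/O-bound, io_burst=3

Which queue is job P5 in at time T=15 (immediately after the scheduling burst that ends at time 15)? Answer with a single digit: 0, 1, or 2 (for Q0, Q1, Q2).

Answer: 0

Derivation:
t=0-3: P1@Q0 runs 3, rem=6, quantum used, demote→Q1. Q0=[P2,P3,P4,P5] Q1=[P1] Q2=[]
t=3-6: P2@Q0 runs 3, rem=5, I/O yield, promote→Q0. Q0=[P3,P4,P5,P2] Q1=[P1] Q2=[]
t=6-9: P3@Q0 runs 3, rem=11, quantum used, demote→Q1. Q0=[P4,P5,P2] Q1=[P1,P3] Q2=[]
t=9-12: P4@Q0 runs 3, rem=4, quantum used, demote→Q1. Q0=[P5,P2] Q1=[P1,P3,P4] Q2=[]
t=12-15: P5@Q0 runs 3, rem=1, I/O yield, promote→Q0. Q0=[P2,P5] Q1=[P1,P3,P4] Q2=[]
t=15-18: P2@Q0 runs 3, rem=2, I/O yield, promote→Q0. Q0=[P5,P2] Q1=[P1,P3,P4] Q2=[]
t=18-19: P5@Q0 runs 1, rem=0, completes. Q0=[P2] Q1=[P1,P3,P4] Q2=[]
t=19-21: P2@Q0 runs 2, rem=0, completes. Q0=[] Q1=[P1,P3,P4] Q2=[]
t=21-25: P1@Q1 runs 4, rem=2, quantum used, demote→Q2. Q0=[] Q1=[P3,P4] Q2=[P1]
t=25-29: P3@Q1 runs 4, rem=7, quantum used, demote→Q2. Q0=[] Q1=[P4] Q2=[P1,P3]
t=29-33: P4@Q1 runs 4, rem=0, completes. Q0=[] Q1=[] Q2=[P1,P3]
t=33-35: P1@Q2 runs 2, rem=0, completes. Q0=[] Q1=[] Q2=[P3]
t=35-42: P3@Q2 runs 7, rem=0, completes. Q0=[] Q1=[] Q2=[]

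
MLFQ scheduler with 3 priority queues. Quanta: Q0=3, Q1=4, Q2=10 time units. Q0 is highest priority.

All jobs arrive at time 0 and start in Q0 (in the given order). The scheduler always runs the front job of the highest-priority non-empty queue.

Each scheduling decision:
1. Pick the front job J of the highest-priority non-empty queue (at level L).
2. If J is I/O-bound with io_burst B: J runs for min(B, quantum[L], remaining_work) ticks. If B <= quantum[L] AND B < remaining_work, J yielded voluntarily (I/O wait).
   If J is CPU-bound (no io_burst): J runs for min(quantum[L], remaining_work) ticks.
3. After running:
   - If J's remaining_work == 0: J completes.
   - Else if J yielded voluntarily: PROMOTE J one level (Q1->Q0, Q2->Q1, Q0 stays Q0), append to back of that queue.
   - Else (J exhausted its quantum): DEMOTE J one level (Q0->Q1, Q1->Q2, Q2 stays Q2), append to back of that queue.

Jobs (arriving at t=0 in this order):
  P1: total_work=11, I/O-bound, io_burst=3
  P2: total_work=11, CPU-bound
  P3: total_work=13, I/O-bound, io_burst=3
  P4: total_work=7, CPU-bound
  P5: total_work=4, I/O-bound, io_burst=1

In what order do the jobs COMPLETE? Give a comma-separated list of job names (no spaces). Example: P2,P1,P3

t=0-3: P1@Q0 runs 3, rem=8, I/O yield, promote→Q0. Q0=[P2,P3,P4,P5,P1] Q1=[] Q2=[]
t=3-6: P2@Q0 runs 3, rem=8, quantum used, demote→Q1. Q0=[P3,P4,P5,P1] Q1=[P2] Q2=[]
t=6-9: P3@Q0 runs 3, rem=10, I/O yield, promote→Q0. Q0=[P4,P5,P1,P3] Q1=[P2] Q2=[]
t=9-12: P4@Q0 runs 3, rem=4, quantum used, demote→Q1. Q0=[P5,P1,P3] Q1=[P2,P4] Q2=[]
t=12-13: P5@Q0 runs 1, rem=3, I/O yield, promote→Q0. Q0=[P1,P3,P5] Q1=[P2,P4] Q2=[]
t=13-16: P1@Q0 runs 3, rem=5, I/O yield, promote→Q0. Q0=[P3,P5,P1] Q1=[P2,P4] Q2=[]
t=16-19: P3@Q0 runs 3, rem=7, I/O yield, promote→Q0. Q0=[P5,P1,P3] Q1=[P2,P4] Q2=[]
t=19-20: P5@Q0 runs 1, rem=2, I/O yield, promote→Q0. Q0=[P1,P3,P5] Q1=[P2,P4] Q2=[]
t=20-23: P1@Q0 runs 3, rem=2, I/O yield, promote→Q0. Q0=[P3,P5,P1] Q1=[P2,P4] Q2=[]
t=23-26: P3@Q0 runs 3, rem=4, I/O yield, promote→Q0. Q0=[P5,P1,P3] Q1=[P2,P4] Q2=[]
t=26-27: P5@Q0 runs 1, rem=1, I/O yield, promote→Q0. Q0=[P1,P3,P5] Q1=[P2,P4] Q2=[]
t=27-29: P1@Q0 runs 2, rem=0, completes. Q0=[P3,P5] Q1=[P2,P4] Q2=[]
t=29-32: P3@Q0 runs 3, rem=1, I/O yield, promote→Q0. Q0=[P5,P3] Q1=[P2,P4] Q2=[]
t=32-33: P5@Q0 runs 1, rem=0, completes. Q0=[P3] Q1=[P2,P4] Q2=[]
t=33-34: P3@Q0 runs 1, rem=0, completes. Q0=[] Q1=[P2,P4] Q2=[]
t=34-38: P2@Q1 runs 4, rem=4, quantum used, demote→Q2. Q0=[] Q1=[P4] Q2=[P2]
t=38-42: P4@Q1 runs 4, rem=0, completes. Q0=[] Q1=[] Q2=[P2]
t=42-46: P2@Q2 runs 4, rem=0, completes. Q0=[] Q1=[] Q2=[]

Answer: P1,P5,P3,P4,P2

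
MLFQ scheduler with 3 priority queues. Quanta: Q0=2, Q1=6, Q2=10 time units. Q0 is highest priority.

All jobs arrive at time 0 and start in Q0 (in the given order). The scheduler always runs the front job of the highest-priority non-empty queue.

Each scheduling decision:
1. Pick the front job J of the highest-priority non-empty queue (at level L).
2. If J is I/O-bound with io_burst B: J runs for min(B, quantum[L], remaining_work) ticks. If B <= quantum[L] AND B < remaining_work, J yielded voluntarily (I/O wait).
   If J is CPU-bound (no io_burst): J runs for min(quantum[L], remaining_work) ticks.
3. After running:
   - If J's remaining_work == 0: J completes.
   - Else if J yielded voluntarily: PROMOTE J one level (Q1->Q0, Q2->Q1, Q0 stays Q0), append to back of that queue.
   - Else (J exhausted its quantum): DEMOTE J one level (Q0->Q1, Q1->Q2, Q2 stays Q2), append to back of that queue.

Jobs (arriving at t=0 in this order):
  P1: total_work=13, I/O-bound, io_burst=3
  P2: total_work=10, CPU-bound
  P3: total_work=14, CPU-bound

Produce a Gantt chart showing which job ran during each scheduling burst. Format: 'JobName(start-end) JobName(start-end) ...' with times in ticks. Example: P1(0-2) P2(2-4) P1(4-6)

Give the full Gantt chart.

t=0-2: P1@Q0 runs 2, rem=11, quantum used, demote→Q1. Q0=[P2,P3] Q1=[P1] Q2=[]
t=2-4: P2@Q0 runs 2, rem=8, quantum used, demote→Q1. Q0=[P3] Q1=[P1,P2] Q2=[]
t=4-6: P3@Q0 runs 2, rem=12, quantum used, demote→Q1. Q0=[] Q1=[P1,P2,P3] Q2=[]
t=6-9: P1@Q1 runs 3, rem=8, I/O yield, promote→Q0. Q0=[P1] Q1=[P2,P3] Q2=[]
t=9-11: P1@Q0 runs 2, rem=6, quantum used, demote→Q1. Q0=[] Q1=[P2,P3,P1] Q2=[]
t=11-17: P2@Q1 runs 6, rem=2, quantum used, demote→Q2. Q0=[] Q1=[P3,P1] Q2=[P2]
t=17-23: P3@Q1 runs 6, rem=6, quantum used, demote→Q2. Q0=[] Q1=[P1] Q2=[P2,P3]
t=23-26: P1@Q1 runs 3, rem=3, I/O yield, promote→Q0. Q0=[P1] Q1=[] Q2=[P2,P3]
t=26-28: P1@Q0 runs 2, rem=1, quantum used, demote→Q1. Q0=[] Q1=[P1] Q2=[P2,P3]
t=28-29: P1@Q1 runs 1, rem=0, completes. Q0=[] Q1=[] Q2=[P2,P3]
t=29-31: P2@Q2 runs 2, rem=0, completes. Q0=[] Q1=[] Q2=[P3]
t=31-37: P3@Q2 runs 6, rem=0, completes. Q0=[] Q1=[] Q2=[]

Answer: P1(0-2) P2(2-4) P3(4-6) P1(6-9) P1(9-11) P2(11-17) P3(17-23) P1(23-26) P1(26-28) P1(28-29) P2(29-31) P3(31-37)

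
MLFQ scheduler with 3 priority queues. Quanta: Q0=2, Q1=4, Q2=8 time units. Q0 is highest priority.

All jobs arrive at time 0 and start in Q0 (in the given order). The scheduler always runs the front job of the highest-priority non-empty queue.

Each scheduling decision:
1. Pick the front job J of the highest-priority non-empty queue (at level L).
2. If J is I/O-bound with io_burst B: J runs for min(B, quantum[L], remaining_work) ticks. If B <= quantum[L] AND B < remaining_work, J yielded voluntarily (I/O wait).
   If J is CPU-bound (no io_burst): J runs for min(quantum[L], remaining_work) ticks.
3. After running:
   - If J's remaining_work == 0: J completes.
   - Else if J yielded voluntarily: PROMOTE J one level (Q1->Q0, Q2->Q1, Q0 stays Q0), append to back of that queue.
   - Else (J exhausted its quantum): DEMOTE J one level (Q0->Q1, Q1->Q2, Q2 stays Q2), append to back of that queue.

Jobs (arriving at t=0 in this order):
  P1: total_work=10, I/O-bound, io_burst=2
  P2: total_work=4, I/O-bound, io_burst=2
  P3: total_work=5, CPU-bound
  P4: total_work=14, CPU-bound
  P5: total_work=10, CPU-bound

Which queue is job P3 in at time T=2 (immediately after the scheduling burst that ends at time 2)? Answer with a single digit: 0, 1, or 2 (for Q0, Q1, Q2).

t=0-2: P1@Q0 runs 2, rem=8, I/O yield, promote→Q0. Q0=[P2,P3,P4,P5,P1] Q1=[] Q2=[]
t=2-4: P2@Q0 runs 2, rem=2, I/O yield, promote→Q0. Q0=[P3,P4,P5,P1,P2] Q1=[] Q2=[]
t=4-6: P3@Q0 runs 2, rem=3, quantum used, demote→Q1. Q0=[P4,P5,P1,P2] Q1=[P3] Q2=[]
t=6-8: P4@Q0 runs 2, rem=12, quantum used, demote→Q1. Q0=[P5,P1,P2] Q1=[P3,P4] Q2=[]
t=8-10: P5@Q0 runs 2, rem=8, quantum used, demote→Q1. Q0=[P1,P2] Q1=[P3,P4,P5] Q2=[]
t=10-12: P1@Q0 runs 2, rem=6, I/O yield, promote→Q0. Q0=[P2,P1] Q1=[P3,P4,P5] Q2=[]
t=12-14: P2@Q0 runs 2, rem=0, completes. Q0=[P1] Q1=[P3,P4,P5] Q2=[]
t=14-16: P1@Q0 runs 2, rem=4, I/O yield, promote→Q0. Q0=[P1] Q1=[P3,P4,P5] Q2=[]
t=16-18: P1@Q0 runs 2, rem=2, I/O yield, promote→Q0. Q0=[P1] Q1=[P3,P4,P5] Q2=[]
t=18-20: P1@Q0 runs 2, rem=0, completes. Q0=[] Q1=[P3,P4,P5] Q2=[]
t=20-23: P3@Q1 runs 3, rem=0, completes. Q0=[] Q1=[P4,P5] Q2=[]
t=23-27: P4@Q1 runs 4, rem=8, quantum used, demote→Q2. Q0=[] Q1=[P5] Q2=[P4]
t=27-31: P5@Q1 runs 4, rem=4, quantum used, demote→Q2. Q0=[] Q1=[] Q2=[P4,P5]
t=31-39: P4@Q2 runs 8, rem=0, completes. Q0=[] Q1=[] Q2=[P5]
t=39-43: P5@Q2 runs 4, rem=0, completes. Q0=[] Q1=[] Q2=[]

Answer: 0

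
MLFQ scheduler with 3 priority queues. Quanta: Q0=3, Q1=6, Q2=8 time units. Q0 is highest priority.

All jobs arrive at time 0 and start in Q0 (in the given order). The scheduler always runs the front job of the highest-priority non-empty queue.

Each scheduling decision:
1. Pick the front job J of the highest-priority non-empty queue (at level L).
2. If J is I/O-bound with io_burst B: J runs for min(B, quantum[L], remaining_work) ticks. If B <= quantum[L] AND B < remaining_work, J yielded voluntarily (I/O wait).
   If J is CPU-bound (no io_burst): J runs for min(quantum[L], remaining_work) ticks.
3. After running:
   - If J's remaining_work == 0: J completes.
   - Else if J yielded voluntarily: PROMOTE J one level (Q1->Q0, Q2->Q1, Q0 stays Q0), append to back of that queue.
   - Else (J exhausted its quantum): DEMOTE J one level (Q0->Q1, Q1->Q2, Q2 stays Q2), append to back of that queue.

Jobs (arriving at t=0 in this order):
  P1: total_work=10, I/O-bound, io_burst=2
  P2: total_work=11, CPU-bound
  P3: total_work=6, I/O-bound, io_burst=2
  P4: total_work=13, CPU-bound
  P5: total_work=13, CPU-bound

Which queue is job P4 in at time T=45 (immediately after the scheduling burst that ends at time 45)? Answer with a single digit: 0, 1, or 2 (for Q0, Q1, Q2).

t=0-2: P1@Q0 runs 2, rem=8, I/O yield, promote→Q0. Q0=[P2,P3,P4,P5,P1] Q1=[] Q2=[]
t=2-5: P2@Q0 runs 3, rem=8, quantum used, demote→Q1. Q0=[P3,P4,P5,P1] Q1=[P2] Q2=[]
t=5-7: P3@Q0 runs 2, rem=4, I/O yield, promote→Q0. Q0=[P4,P5,P1,P3] Q1=[P2] Q2=[]
t=7-10: P4@Q0 runs 3, rem=10, quantum used, demote→Q1. Q0=[P5,P1,P3] Q1=[P2,P4] Q2=[]
t=10-13: P5@Q0 runs 3, rem=10, quantum used, demote→Q1. Q0=[P1,P3] Q1=[P2,P4,P5] Q2=[]
t=13-15: P1@Q0 runs 2, rem=6, I/O yield, promote→Q0. Q0=[P3,P1] Q1=[P2,P4,P5] Q2=[]
t=15-17: P3@Q0 runs 2, rem=2, I/O yield, promote→Q0. Q0=[P1,P3] Q1=[P2,P4,P5] Q2=[]
t=17-19: P1@Q0 runs 2, rem=4, I/O yield, promote→Q0. Q0=[P3,P1] Q1=[P2,P4,P5] Q2=[]
t=19-21: P3@Q0 runs 2, rem=0, completes. Q0=[P1] Q1=[P2,P4,P5] Q2=[]
t=21-23: P1@Q0 runs 2, rem=2, I/O yield, promote→Q0. Q0=[P1] Q1=[P2,P4,P5] Q2=[]
t=23-25: P1@Q0 runs 2, rem=0, completes. Q0=[] Q1=[P2,P4,P5] Q2=[]
t=25-31: P2@Q1 runs 6, rem=2, quantum used, demote→Q2. Q0=[] Q1=[P4,P5] Q2=[P2]
t=31-37: P4@Q1 runs 6, rem=4, quantum used, demote→Q2. Q0=[] Q1=[P5] Q2=[P2,P4]
t=37-43: P5@Q1 runs 6, rem=4, quantum used, demote→Q2. Q0=[] Q1=[] Q2=[P2,P4,P5]
t=43-45: P2@Q2 runs 2, rem=0, completes. Q0=[] Q1=[] Q2=[P4,P5]
t=45-49: P4@Q2 runs 4, rem=0, completes. Q0=[] Q1=[] Q2=[P5]
t=49-53: P5@Q2 runs 4, rem=0, completes. Q0=[] Q1=[] Q2=[]

Answer: 2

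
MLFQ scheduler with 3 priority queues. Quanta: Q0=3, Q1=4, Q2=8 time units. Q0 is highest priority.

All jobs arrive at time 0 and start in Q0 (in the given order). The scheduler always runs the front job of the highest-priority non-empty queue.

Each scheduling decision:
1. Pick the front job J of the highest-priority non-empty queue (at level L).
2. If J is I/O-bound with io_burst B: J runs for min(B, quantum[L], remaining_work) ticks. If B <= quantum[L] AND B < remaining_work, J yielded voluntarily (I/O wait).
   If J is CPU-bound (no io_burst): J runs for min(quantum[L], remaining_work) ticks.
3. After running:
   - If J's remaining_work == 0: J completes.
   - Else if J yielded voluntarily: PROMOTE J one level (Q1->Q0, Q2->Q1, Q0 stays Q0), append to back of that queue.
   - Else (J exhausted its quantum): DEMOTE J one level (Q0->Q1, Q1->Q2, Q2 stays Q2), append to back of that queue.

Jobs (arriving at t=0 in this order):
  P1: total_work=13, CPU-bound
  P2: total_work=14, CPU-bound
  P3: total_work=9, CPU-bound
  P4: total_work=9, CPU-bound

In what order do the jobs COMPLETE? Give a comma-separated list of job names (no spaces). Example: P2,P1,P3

Answer: P1,P2,P3,P4

Derivation:
t=0-3: P1@Q0 runs 3, rem=10, quantum used, demote→Q1. Q0=[P2,P3,P4] Q1=[P1] Q2=[]
t=3-6: P2@Q0 runs 3, rem=11, quantum used, demote→Q1. Q0=[P3,P4] Q1=[P1,P2] Q2=[]
t=6-9: P3@Q0 runs 3, rem=6, quantum used, demote→Q1. Q0=[P4] Q1=[P1,P2,P3] Q2=[]
t=9-12: P4@Q0 runs 3, rem=6, quantum used, demote→Q1. Q0=[] Q1=[P1,P2,P3,P4] Q2=[]
t=12-16: P1@Q1 runs 4, rem=6, quantum used, demote→Q2. Q0=[] Q1=[P2,P3,P4] Q2=[P1]
t=16-20: P2@Q1 runs 4, rem=7, quantum used, demote→Q2. Q0=[] Q1=[P3,P4] Q2=[P1,P2]
t=20-24: P3@Q1 runs 4, rem=2, quantum used, demote→Q2. Q0=[] Q1=[P4] Q2=[P1,P2,P3]
t=24-28: P4@Q1 runs 4, rem=2, quantum used, demote→Q2. Q0=[] Q1=[] Q2=[P1,P2,P3,P4]
t=28-34: P1@Q2 runs 6, rem=0, completes. Q0=[] Q1=[] Q2=[P2,P3,P4]
t=34-41: P2@Q2 runs 7, rem=0, completes. Q0=[] Q1=[] Q2=[P3,P4]
t=41-43: P3@Q2 runs 2, rem=0, completes. Q0=[] Q1=[] Q2=[P4]
t=43-45: P4@Q2 runs 2, rem=0, completes. Q0=[] Q1=[] Q2=[]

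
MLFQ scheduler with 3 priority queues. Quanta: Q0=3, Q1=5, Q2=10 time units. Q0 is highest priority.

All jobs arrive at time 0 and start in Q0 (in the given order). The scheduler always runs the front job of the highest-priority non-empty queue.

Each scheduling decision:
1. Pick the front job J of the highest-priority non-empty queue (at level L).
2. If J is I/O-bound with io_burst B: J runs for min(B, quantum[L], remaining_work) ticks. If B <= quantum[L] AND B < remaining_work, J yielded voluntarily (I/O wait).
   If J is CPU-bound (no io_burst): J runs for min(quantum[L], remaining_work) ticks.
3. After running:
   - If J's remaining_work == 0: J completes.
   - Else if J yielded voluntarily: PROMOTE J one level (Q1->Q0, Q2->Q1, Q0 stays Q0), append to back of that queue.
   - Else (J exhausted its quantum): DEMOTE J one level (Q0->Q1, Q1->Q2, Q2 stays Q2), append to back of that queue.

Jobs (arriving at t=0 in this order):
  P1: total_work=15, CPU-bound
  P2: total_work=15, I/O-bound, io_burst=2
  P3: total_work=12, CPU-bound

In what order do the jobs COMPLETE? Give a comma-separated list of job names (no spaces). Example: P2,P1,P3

Answer: P2,P1,P3

Derivation:
t=0-3: P1@Q0 runs 3, rem=12, quantum used, demote→Q1. Q0=[P2,P3] Q1=[P1] Q2=[]
t=3-5: P2@Q0 runs 2, rem=13, I/O yield, promote→Q0. Q0=[P3,P2] Q1=[P1] Q2=[]
t=5-8: P3@Q0 runs 3, rem=9, quantum used, demote→Q1. Q0=[P2] Q1=[P1,P3] Q2=[]
t=8-10: P2@Q0 runs 2, rem=11, I/O yield, promote→Q0. Q0=[P2] Q1=[P1,P3] Q2=[]
t=10-12: P2@Q0 runs 2, rem=9, I/O yield, promote→Q0. Q0=[P2] Q1=[P1,P3] Q2=[]
t=12-14: P2@Q0 runs 2, rem=7, I/O yield, promote→Q0. Q0=[P2] Q1=[P1,P3] Q2=[]
t=14-16: P2@Q0 runs 2, rem=5, I/O yield, promote→Q0. Q0=[P2] Q1=[P1,P3] Q2=[]
t=16-18: P2@Q0 runs 2, rem=3, I/O yield, promote→Q0. Q0=[P2] Q1=[P1,P3] Q2=[]
t=18-20: P2@Q0 runs 2, rem=1, I/O yield, promote→Q0. Q0=[P2] Q1=[P1,P3] Q2=[]
t=20-21: P2@Q0 runs 1, rem=0, completes. Q0=[] Q1=[P1,P3] Q2=[]
t=21-26: P1@Q1 runs 5, rem=7, quantum used, demote→Q2. Q0=[] Q1=[P3] Q2=[P1]
t=26-31: P3@Q1 runs 5, rem=4, quantum used, demote→Q2. Q0=[] Q1=[] Q2=[P1,P3]
t=31-38: P1@Q2 runs 7, rem=0, completes. Q0=[] Q1=[] Q2=[P3]
t=38-42: P3@Q2 runs 4, rem=0, completes. Q0=[] Q1=[] Q2=[]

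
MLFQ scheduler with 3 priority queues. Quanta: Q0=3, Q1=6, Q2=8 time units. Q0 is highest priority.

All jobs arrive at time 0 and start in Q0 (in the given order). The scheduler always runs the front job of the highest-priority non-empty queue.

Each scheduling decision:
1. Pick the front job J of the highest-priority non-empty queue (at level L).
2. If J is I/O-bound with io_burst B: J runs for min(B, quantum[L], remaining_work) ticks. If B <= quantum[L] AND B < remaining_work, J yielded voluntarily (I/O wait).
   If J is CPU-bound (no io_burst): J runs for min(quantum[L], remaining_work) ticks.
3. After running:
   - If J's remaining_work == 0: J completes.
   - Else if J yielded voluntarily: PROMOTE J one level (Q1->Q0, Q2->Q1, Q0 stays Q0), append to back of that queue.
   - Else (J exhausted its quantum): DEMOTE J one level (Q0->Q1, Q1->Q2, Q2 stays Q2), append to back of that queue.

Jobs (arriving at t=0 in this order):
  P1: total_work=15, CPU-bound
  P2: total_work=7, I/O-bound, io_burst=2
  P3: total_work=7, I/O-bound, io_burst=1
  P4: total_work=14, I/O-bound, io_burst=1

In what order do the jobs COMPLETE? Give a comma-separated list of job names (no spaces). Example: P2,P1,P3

Answer: P2,P3,P4,P1

Derivation:
t=0-3: P1@Q0 runs 3, rem=12, quantum used, demote→Q1. Q0=[P2,P3,P4] Q1=[P1] Q2=[]
t=3-5: P2@Q0 runs 2, rem=5, I/O yield, promote→Q0. Q0=[P3,P4,P2] Q1=[P1] Q2=[]
t=5-6: P3@Q0 runs 1, rem=6, I/O yield, promote→Q0. Q0=[P4,P2,P3] Q1=[P1] Q2=[]
t=6-7: P4@Q0 runs 1, rem=13, I/O yield, promote→Q0. Q0=[P2,P3,P4] Q1=[P1] Q2=[]
t=7-9: P2@Q0 runs 2, rem=3, I/O yield, promote→Q0. Q0=[P3,P4,P2] Q1=[P1] Q2=[]
t=9-10: P3@Q0 runs 1, rem=5, I/O yield, promote→Q0. Q0=[P4,P2,P3] Q1=[P1] Q2=[]
t=10-11: P4@Q0 runs 1, rem=12, I/O yield, promote→Q0. Q0=[P2,P3,P4] Q1=[P1] Q2=[]
t=11-13: P2@Q0 runs 2, rem=1, I/O yield, promote→Q0. Q0=[P3,P4,P2] Q1=[P1] Q2=[]
t=13-14: P3@Q0 runs 1, rem=4, I/O yield, promote→Q0. Q0=[P4,P2,P3] Q1=[P1] Q2=[]
t=14-15: P4@Q0 runs 1, rem=11, I/O yield, promote→Q0. Q0=[P2,P3,P4] Q1=[P1] Q2=[]
t=15-16: P2@Q0 runs 1, rem=0, completes. Q0=[P3,P4] Q1=[P1] Q2=[]
t=16-17: P3@Q0 runs 1, rem=3, I/O yield, promote→Q0. Q0=[P4,P3] Q1=[P1] Q2=[]
t=17-18: P4@Q0 runs 1, rem=10, I/O yield, promote→Q0. Q0=[P3,P4] Q1=[P1] Q2=[]
t=18-19: P3@Q0 runs 1, rem=2, I/O yield, promote→Q0. Q0=[P4,P3] Q1=[P1] Q2=[]
t=19-20: P4@Q0 runs 1, rem=9, I/O yield, promote→Q0. Q0=[P3,P4] Q1=[P1] Q2=[]
t=20-21: P3@Q0 runs 1, rem=1, I/O yield, promote→Q0. Q0=[P4,P3] Q1=[P1] Q2=[]
t=21-22: P4@Q0 runs 1, rem=8, I/O yield, promote→Q0. Q0=[P3,P4] Q1=[P1] Q2=[]
t=22-23: P3@Q0 runs 1, rem=0, completes. Q0=[P4] Q1=[P1] Q2=[]
t=23-24: P4@Q0 runs 1, rem=7, I/O yield, promote→Q0. Q0=[P4] Q1=[P1] Q2=[]
t=24-25: P4@Q0 runs 1, rem=6, I/O yield, promote→Q0. Q0=[P4] Q1=[P1] Q2=[]
t=25-26: P4@Q0 runs 1, rem=5, I/O yield, promote→Q0. Q0=[P4] Q1=[P1] Q2=[]
t=26-27: P4@Q0 runs 1, rem=4, I/O yield, promote→Q0. Q0=[P4] Q1=[P1] Q2=[]
t=27-28: P4@Q0 runs 1, rem=3, I/O yield, promote→Q0. Q0=[P4] Q1=[P1] Q2=[]
t=28-29: P4@Q0 runs 1, rem=2, I/O yield, promote→Q0. Q0=[P4] Q1=[P1] Q2=[]
t=29-30: P4@Q0 runs 1, rem=1, I/O yield, promote→Q0. Q0=[P4] Q1=[P1] Q2=[]
t=30-31: P4@Q0 runs 1, rem=0, completes. Q0=[] Q1=[P1] Q2=[]
t=31-37: P1@Q1 runs 6, rem=6, quantum used, demote→Q2. Q0=[] Q1=[] Q2=[P1]
t=37-43: P1@Q2 runs 6, rem=0, completes. Q0=[] Q1=[] Q2=[]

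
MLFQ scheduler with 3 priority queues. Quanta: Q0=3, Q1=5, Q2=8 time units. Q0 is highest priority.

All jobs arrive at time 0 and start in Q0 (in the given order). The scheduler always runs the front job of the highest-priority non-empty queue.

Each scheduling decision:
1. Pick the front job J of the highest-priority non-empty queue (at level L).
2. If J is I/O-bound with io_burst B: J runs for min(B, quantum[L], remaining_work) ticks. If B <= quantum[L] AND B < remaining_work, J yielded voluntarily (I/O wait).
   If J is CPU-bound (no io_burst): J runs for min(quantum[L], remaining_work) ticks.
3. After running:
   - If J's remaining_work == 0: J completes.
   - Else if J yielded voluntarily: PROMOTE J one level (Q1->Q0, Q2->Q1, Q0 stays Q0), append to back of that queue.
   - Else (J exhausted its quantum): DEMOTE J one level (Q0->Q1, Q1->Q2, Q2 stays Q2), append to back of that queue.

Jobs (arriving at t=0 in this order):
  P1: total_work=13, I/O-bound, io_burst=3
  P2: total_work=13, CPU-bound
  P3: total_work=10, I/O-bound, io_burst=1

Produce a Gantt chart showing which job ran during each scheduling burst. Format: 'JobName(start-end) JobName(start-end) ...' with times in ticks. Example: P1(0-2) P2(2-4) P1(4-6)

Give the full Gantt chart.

Answer: P1(0-3) P2(3-6) P3(6-7) P1(7-10) P3(10-11) P1(11-14) P3(14-15) P1(15-18) P3(18-19) P1(19-20) P3(20-21) P3(21-22) P3(22-23) P3(23-24) P3(24-25) P3(25-26) P2(26-31) P2(31-36)

Derivation:
t=0-3: P1@Q0 runs 3, rem=10, I/O yield, promote→Q0. Q0=[P2,P3,P1] Q1=[] Q2=[]
t=3-6: P2@Q0 runs 3, rem=10, quantum used, demote→Q1. Q0=[P3,P1] Q1=[P2] Q2=[]
t=6-7: P3@Q0 runs 1, rem=9, I/O yield, promote→Q0. Q0=[P1,P3] Q1=[P2] Q2=[]
t=7-10: P1@Q0 runs 3, rem=7, I/O yield, promote→Q0. Q0=[P3,P1] Q1=[P2] Q2=[]
t=10-11: P3@Q0 runs 1, rem=8, I/O yield, promote→Q0. Q0=[P1,P3] Q1=[P2] Q2=[]
t=11-14: P1@Q0 runs 3, rem=4, I/O yield, promote→Q0. Q0=[P3,P1] Q1=[P2] Q2=[]
t=14-15: P3@Q0 runs 1, rem=7, I/O yield, promote→Q0. Q0=[P1,P3] Q1=[P2] Q2=[]
t=15-18: P1@Q0 runs 3, rem=1, I/O yield, promote→Q0. Q0=[P3,P1] Q1=[P2] Q2=[]
t=18-19: P3@Q0 runs 1, rem=6, I/O yield, promote→Q0. Q0=[P1,P3] Q1=[P2] Q2=[]
t=19-20: P1@Q0 runs 1, rem=0, completes. Q0=[P3] Q1=[P2] Q2=[]
t=20-21: P3@Q0 runs 1, rem=5, I/O yield, promote→Q0. Q0=[P3] Q1=[P2] Q2=[]
t=21-22: P3@Q0 runs 1, rem=4, I/O yield, promote→Q0. Q0=[P3] Q1=[P2] Q2=[]
t=22-23: P3@Q0 runs 1, rem=3, I/O yield, promote→Q0. Q0=[P3] Q1=[P2] Q2=[]
t=23-24: P3@Q0 runs 1, rem=2, I/O yield, promote→Q0. Q0=[P3] Q1=[P2] Q2=[]
t=24-25: P3@Q0 runs 1, rem=1, I/O yield, promote→Q0. Q0=[P3] Q1=[P2] Q2=[]
t=25-26: P3@Q0 runs 1, rem=0, completes. Q0=[] Q1=[P2] Q2=[]
t=26-31: P2@Q1 runs 5, rem=5, quantum used, demote→Q2. Q0=[] Q1=[] Q2=[P2]
t=31-36: P2@Q2 runs 5, rem=0, completes. Q0=[] Q1=[] Q2=[]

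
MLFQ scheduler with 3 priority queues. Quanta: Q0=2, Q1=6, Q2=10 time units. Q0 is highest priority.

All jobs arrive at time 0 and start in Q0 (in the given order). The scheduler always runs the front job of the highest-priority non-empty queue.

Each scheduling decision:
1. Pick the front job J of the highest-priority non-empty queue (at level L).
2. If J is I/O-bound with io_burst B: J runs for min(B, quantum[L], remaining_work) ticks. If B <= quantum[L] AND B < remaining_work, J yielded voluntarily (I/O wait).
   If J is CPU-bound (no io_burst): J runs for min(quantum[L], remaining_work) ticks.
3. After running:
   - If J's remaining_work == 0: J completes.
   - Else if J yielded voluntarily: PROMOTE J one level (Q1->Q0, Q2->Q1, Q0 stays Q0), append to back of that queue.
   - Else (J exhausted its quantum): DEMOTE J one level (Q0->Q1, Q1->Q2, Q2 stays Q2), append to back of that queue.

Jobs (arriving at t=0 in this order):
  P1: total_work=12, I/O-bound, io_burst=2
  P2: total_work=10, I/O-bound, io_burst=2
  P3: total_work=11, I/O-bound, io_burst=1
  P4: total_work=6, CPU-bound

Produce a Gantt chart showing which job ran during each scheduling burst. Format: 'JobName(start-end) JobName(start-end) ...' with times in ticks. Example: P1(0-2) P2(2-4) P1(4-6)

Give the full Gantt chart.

Answer: P1(0-2) P2(2-4) P3(4-5) P4(5-7) P1(7-9) P2(9-11) P3(11-12) P1(12-14) P2(14-16) P3(16-17) P1(17-19) P2(19-21) P3(21-22) P1(22-24) P2(24-26) P3(26-27) P1(27-29) P3(29-30) P3(30-31) P3(31-32) P3(32-33) P3(33-34) P3(34-35) P4(35-39)

Derivation:
t=0-2: P1@Q0 runs 2, rem=10, I/O yield, promote→Q0. Q0=[P2,P3,P4,P1] Q1=[] Q2=[]
t=2-4: P2@Q0 runs 2, rem=8, I/O yield, promote→Q0. Q0=[P3,P4,P1,P2] Q1=[] Q2=[]
t=4-5: P3@Q0 runs 1, rem=10, I/O yield, promote→Q0. Q0=[P4,P1,P2,P3] Q1=[] Q2=[]
t=5-7: P4@Q0 runs 2, rem=4, quantum used, demote→Q1. Q0=[P1,P2,P3] Q1=[P4] Q2=[]
t=7-9: P1@Q0 runs 2, rem=8, I/O yield, promote→Q0. Q0=[P2,P3,P1] Q1=[P4] Q2=[]
t=9-11: P2@Q0 runs 2, rem=6, I/O yield, promote→Q0. Q0=[P3,P1,P2] Q1=[P4] Q2=[]
t=11-12: P3@Q0 runs 1, rem=9, I/O yield, promote→Q0. Q0=[P1,P2,P3] Q1=[P4] Q2=[]
t=12-14: P1@Q0 runs 2, rem=6, I/O yield, promote→Q0. Q0=[P2,P3,P1] Q1=[P4] Q2=[]
t=14-16: P2@Q0 runs 2, rem=4, I/O yield, promote→Q0. Q0=[P3,P1,P2] Q1=[P4] Q2=[]
t=16-17: P3@Q0 runs 1, rem=8, I/O yield, promote→Q0. Q0=[P1,P2,P3] Q1=[P4] Q2=[]
t=17-19: P1@Q0 runs 2, rem=4, I/O yield, promote→Q0. Q0=[P2,P3,P1] Q1=[P4] Q2=[]
t=19-21: P2@Q0 runs 2, rem=2, I/O yield, promote→Q0. Q0=[P3,P1,P2] Q1=[P4] Q2=[]
t=21-22: P3@Q0 runs 1, rem=7, I/O yield, promote→Q0. Q0=[P1,P2,P3] Q1=[P4] Q2=[]
t=22-24: P1@Q0 runs 2, rem=2, I/O yield, promote→Q0. Q0=[P2,P3,P1] Q1=[P4] Q2=[]
t=24-26: P2@Q0 runs 2, rem=0, completes. Q0=[P3,P1] Q1=[P4] Q2=[]
t=26-27: P3@Q0 runs 1, rem=6, I/O yield, promote→Q0. Q0=[P1,P3] Q1=[P4] Q2=[]
t=27-29: P1@Q0 runs 2, rem=0, completes. Q0=[P3] Q1=[P4] Q2=[]
t=29-30: P3@Q0 runs 1, rem=5, I/O yield, promote→Q0. Q0=[P3] Q1=[P4] Q2=[]
t=30-31: P3@Q0 runs 1, rem=4, I/O yield, promote→Q0. Q0=[P3] Q1=[P4] Q2=[]
t=31-32: P3@Q0 runs 1, rem=3, I/O yield, promote→Q0. Q0=[P3] Q1=[P4] Q2=[]
t=32-33: P3@Q0 runs 1, rem=2, I/O yield, promote→Q0. Q0=[P3] Q1=[P4] Q2=[]
t=33-34: P3@Q0 runs 1, rem=1, I/O yield, promote→Q0. Q0=[P3] Q1=[P4] Q2=[]
t=34-35: P3@Q0 runs 1, rem=0, completes. Q0=[] Q1=[P4] Q2=[]
t=35-39: P4@Q1 runs 4, rem=0, completes. Q0=[] Q1=[] Q2=[]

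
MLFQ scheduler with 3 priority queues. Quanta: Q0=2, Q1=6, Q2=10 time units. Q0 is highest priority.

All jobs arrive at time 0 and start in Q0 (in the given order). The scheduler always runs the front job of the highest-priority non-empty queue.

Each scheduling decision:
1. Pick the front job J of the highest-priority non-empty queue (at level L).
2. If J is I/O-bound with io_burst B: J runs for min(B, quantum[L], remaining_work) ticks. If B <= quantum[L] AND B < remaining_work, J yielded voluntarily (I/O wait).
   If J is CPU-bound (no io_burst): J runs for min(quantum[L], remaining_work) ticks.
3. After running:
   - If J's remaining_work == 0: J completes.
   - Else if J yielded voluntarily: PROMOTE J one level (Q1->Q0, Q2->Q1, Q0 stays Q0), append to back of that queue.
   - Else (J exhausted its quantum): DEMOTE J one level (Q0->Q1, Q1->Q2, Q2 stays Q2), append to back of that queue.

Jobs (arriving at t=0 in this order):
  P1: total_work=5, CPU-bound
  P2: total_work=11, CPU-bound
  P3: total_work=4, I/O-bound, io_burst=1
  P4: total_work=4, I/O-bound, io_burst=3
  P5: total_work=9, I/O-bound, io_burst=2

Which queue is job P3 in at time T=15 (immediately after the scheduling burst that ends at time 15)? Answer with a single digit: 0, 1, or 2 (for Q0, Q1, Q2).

Answer: 0

Derivation:
t=0-2: P1@Q0 runs 2, rem=3, quantum used, demote→Q1. Q0=[P2,P3,P4,P5] Q1=[P1] Q2=[]
t=2-4: P2@Q0 runs 2, rem=9, quantum used, demote→Q1. Q0=[P3,P4,P5] Q1=[P1,P2] Q2=[]
t=4-5: P3@Q0 runs 1, rem=3, I/O yield, promote→Q0. Q0=[P4,P5,P3] Q1=[P1,P2] Q2=[]
t=5-7: P4@Q0 runs 2, rem=2, quantum used, demote→Q1. Q0=[P5,P3] Q1=[P1,P2,P4] Q2=[]
t=7-9: P5@Q0 runs 2, rem=7, I/O yield, promote→Q0. Q0=[P3,P5] Q1=[P1,P2,P4] Q2=[]
t=9-10: P3@Q0 runs 1, rem=2, I/O yield, promote→Q0. Q0=[P5,P3] Q1=[P1,P2,P4] Q2=[]
t=10-12: P5@Q0 runs 2, rem=5, I/O yield, promote→Q0. Q0=[P3,P5] Q1=[P1,P2,P4] Q2=[]
t=12-13: P3@Q0 runs 1, rem=1, I/O yield, promote→Q0. Q0=[P5,P3] Q1=[P1,P2,P4] Q2=[]
t=13-15: P5@Q0 runs 2, rem=3, I/O yield, promote→Q0. Q0=[P3,P5] Q1=[P1,P2,P4] Q2=[]
t=15-16: P3@Q0 runs 1, rem=0, completes. Q0=[P5] Q1=[P1,P2,P4] Q2=[]
t=16-18: P5@Q0 runs 2, rem=1, I/O yield, promote→Q0. Q0=[P5] Q1=[P1,P2,P4] Q2=[]
t=18-19: P5@Q0 runs 1, rem=0, completes. Q0=[] Q1=[P1,P2,P4] Q2=[]
t=19-22: P1@Q1 runs 3, rem=0, completes. Q0=[] Q1=[P2,P4] Q2=[]
t=22-28: P2@Q1 runs 6, rem=3, quantum used, demote→Q2. Q0=[] Q1=[P4] Q2=[P2]
t=28-30: P4@Q1 runs 2, rem=0, completes. Q0=[] Q1=[] Q2=[P2]
t=30-33: P2@Q2 runs 3, rem=0, completes. Q0=[] Q1=[] Q2=[]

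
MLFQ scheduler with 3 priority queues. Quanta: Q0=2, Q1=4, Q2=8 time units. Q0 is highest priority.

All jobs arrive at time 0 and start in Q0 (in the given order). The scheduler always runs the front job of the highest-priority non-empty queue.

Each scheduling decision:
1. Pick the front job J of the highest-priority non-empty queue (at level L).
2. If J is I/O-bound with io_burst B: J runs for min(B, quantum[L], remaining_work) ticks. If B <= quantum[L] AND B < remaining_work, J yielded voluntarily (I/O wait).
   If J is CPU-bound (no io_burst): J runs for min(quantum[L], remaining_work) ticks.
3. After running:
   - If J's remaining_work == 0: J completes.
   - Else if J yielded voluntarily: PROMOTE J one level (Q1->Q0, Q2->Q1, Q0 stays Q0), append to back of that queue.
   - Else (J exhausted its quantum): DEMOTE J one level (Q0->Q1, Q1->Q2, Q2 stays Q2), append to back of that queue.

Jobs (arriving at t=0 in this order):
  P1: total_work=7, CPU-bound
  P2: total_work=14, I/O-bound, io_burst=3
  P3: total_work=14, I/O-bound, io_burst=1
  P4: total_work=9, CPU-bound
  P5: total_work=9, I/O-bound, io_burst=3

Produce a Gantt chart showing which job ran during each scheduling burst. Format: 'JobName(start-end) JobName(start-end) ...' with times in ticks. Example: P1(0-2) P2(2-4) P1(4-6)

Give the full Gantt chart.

t=0-2: P1@Q0 runs 2, rem=5, quantum used, demote→Q1. Q0=[P2,P3,P4,P5] Q1=[P1] Q2=[]
t=2-4: P2@Q0 runs 2, rem=12, quantum used, demote→Q1. Q0=[P3,P4,P5] Q1=[P1,P2] Q2=[]
t=4-5: P3@Q0 runs 1, rem=13, I/O yield, promote→Q0. Q0=[P4,P5,P3] Q1=[P1,P2] Q2=[]
t=5-7: P4@Q0 runs 2, rem=7, quantum used, demote→Q1. Q0=[P5,P3] Q1=[P1,P2,P4] Q2=[]
t=7-9: P5@Q0 runs 2, rem=7, quantum used, demote→Q1. Q0=[P3] Q1=[P1,P2,P4,P5] Q2=[]
t=9-10: P3@Q0 runs 1, rem=12, I/O yield, promote→Q0. Q0=[P3] Q1=[P1,P2,P4,P5] Q2=[]
t=10-11: P3@Q0 runs 1, rem=11, I/O yield, promote→Q0. Q0=[P3] Q1=[P1,P2,P4,P5] Q2=[]
t=11-12: P3@Q0 runs 1, rem=10, I/O yield, promote→Q0. Q0=[P3] Q1=[P1,P2,P4,P5] Q2=[]
t=12-13: P3@Q0 runs 1, rem=9, I/O yield, promote→Q0. Q0=[P3] Q1=[P1,P2,P4,P5] Q2=[]
t=13-14: P3@Q0 runs 1, rem=8, I/O yield, promote→Q0. Q0=[P3] Q1=[P1,P2,P4,P5] Q2=[]
t=14-15: P3@Q0 runs 1, rem=7, I/O yield, promote→Q0. Q0=[P3] Q1=[P1,P2,P4,P5] Q2=[]
t=15-16: P3@Q0 runs 1, rem=6, I/O yield, promote→Q0. Q0=[P3] Q1=[P1,P2,P4,P5] Q2=[]
t=16-17: P3@Q0 runs 1, rem=5, I/O yield, promote→Q0. Q0=[P3] Q1=[P1,P2,P4,P5] Q2=[]
t=17-18: P3@Q0 runs 1, rem=4, I/O yield, promote→Q0. Q0=[P3] Q1=[P1,P2,P4,P5] Q2=[]
t=18-19: P3@Q0 runs 1, rem=3, I/O yield, promote→Q0. Q0=[P3] Q1=[P1,P2,P4,P5] Q2=[]
t=19-20: P3@Q0 runs 1, rem=2, I/O yield, promote→Q0. Q0=[P3] Q1=[P1,P2,P4,P5] Q2=[]
t=20-21: P3@Q0 runs 1, rem=1, I/O yield, promote→Q0. Q0=[P3] Q1=[P1,P2,P4,P5] Q2=[]
t=21-22: P3@Q0 runs 1, rem=0, completes. Q0=[] Q1=[P1,P2,P4,P5] Q2=[]
t=22-26: P1@Q1 runs 4, rem=1, quantum used, demote→Q2. Q0=[] Q1=[P2,P4,P5] Q2=[P1]
t=26-29: P2@Q1 runs 3, rem=9, I/O yield, promote→Q0. Q0=[P2] Q1=[P4,P5] Q2=[P1]
t=29-31: P2@Q0 runs 2, rem=7, quantum used, demote→Q1. Q0=[] Q1=[P4,P5,P2] Q2=[P1]
t=31-35: P4@Q1 runs 4, rem=3, quantum used, demote→Q2. Q0=[] Q1=[P5,P2] Q2=[P1,P4]
t=35-38: P5@Q1 runs 3, rem=4, I/O yield, promote→Q0. Q0=[P5] Q1=[P2] Q2=[P1,P4]
t=38-40: P5@Q0 runs 2, rem=2, quantum used, demote→Q1. Q0=[] Q1=[P2,P5] Q2=[P1,P4]
t=40-43: P2@Q1 runs 3, rem=4, I/O yield, promote→Q0. Q0=[P2] Q1=[P5] Q2=[P1,P4]
t=43-45: P2@Q0 runs 2, rem=2, quantum used, demote→Q1. Q0=[] Q1=[P5,P2] Q2=[P1,P4]
t=45-47: P5@Q1 runs 2, rem=0, completes. Q0=[] Q1=[P2] Q2=[P1,P4]
t=47-49: P2@Q1 runs 2, rem=0, completes. Q0=[] Q1=[] Q2=[P1,P4]
t=49-50: P1@Q2 runs 1, rem=0, completes. Q0=[] Q1=[] Q2=[P4]
t=50-53: P4@Q2 runs 3, rem=0, completes. Q0=[] Q1=[] Q2=[]

Answer: P1(0-2) P2(2-4) P3(4-5) P4(5-7) P5(7-9) P3(9-10) P3(10-11) P3(11-12) P3(12-13) P3(13-14) P3(14-15) P3(15-16) P3(16-17) P3(17-18) P3(18-19) P3(19-20) P3(20-21) P3(21-22) P1(22-26) P2(26-29) P2(29-31) P4(31-35) P5(35-38) P5(38-40) P2(40-43) P2(43-45) P5(45-47) P2(47-49) P1(49-50) P4(50-53)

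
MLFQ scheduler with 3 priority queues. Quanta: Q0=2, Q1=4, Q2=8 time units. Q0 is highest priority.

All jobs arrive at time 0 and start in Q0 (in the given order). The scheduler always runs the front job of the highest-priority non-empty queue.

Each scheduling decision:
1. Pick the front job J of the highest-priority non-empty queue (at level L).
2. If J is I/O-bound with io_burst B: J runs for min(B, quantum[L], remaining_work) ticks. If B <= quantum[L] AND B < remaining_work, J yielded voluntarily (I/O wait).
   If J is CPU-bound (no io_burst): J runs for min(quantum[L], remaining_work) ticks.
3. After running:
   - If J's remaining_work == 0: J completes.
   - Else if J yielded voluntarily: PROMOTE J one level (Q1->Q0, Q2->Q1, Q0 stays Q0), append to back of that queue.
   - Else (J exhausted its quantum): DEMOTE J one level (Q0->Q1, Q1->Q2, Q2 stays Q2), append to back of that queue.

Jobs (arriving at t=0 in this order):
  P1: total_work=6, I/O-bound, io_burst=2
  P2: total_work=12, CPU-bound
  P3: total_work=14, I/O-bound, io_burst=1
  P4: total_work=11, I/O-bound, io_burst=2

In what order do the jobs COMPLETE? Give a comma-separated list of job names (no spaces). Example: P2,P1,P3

t=0-2: P1@Q0 runs 2, rem=4, I/O yield, promote→Q0. Q0=[P2,P3,P4,P1] Q1=[] Q2=[]
t=2-4: P2@Q0 runs 2, rem=10, quantum used, demote→Q1. Q0=[P3,P4,P1] Q1=[P2] Q2=[]
t=4-5: P3@Q0 runs 1, rem=13, I/O yield, promote→Q0. Q0=[P4,P1,P3] Q1=[P2] Q2=[]
t=5-7: P4@Q0 runs 2, rem=9, I/O yield, promote→Q0. Q0=[P1,P3,P4] Q1=[P2] Q2=[]
t=7-9: P1@Q0 runs 2, rem=2, I/O yield, promote→Q0. Q0=[P3,P4,P1] Q1=[P2] Q2=[]
t=9-10: P3@Q0 runs 1, rem=12, I/O yield, promote→Q0. Q0=[P4,P1,P3] Q1=[P2] Q2=[]
t=10-12: P4@Q0 runs 2, rem=7, I/O yield, promote→Q0. Q0=[P1,P3,P4] Q1=[P2] Q2=[]
t=12-14: P1@Q0 runs 2, rem=0, completes. Q0=[P3,P4] Q1=[P2] Q2=[]
t=14-15: P3@Q0 runs 1, rem=11, I/O yield, promote→Q0. Q0=[P4,P3] Q1=[P2] Q2=[]
t=15-17: P4@Q0 runs 2, rem=5, I/O yield, promote→Q0. Q0=[P3,P4] Q1=[P2] Q2=[]
t=17-18: P3@Q0 runs 1, rem=10, I/O yield, promote→Q0. Q0=[P4,P3] Q1=[P2] Q2=[]
t=18-20: P4@Q0 runs 2, rem=3, I/O yield, promote→Q0. Q0=[P3,P4] Q1=[P2] Q2=[]
t=20-21: P3@Q0 runs 1, rem=9, I/O yield, promote→Q0. Q0=[P4,P3] Q1=[P2] Q2=[]
t=21-23: P4@Q0 runs 2, rem=1, I/O yield, promote→Q0. Q0=[P3,P4] Q1=[P2] Q2=[]
t=23-24: P3@Q0 runs 1, rem=8, I/O yield, promote→Q0. Q0=[P4,P3] Q1=[P2] Q2=[]
t=24-25: P4@Q0 runs 1, rem=0, completes. Q0=[P3] Q1=[P2] Q2=[]
t=25-26: P3@Q0 runs 1, rem=7, I/O yield, promote→Q0. Q0=[P3] Q1=[P2] Q2=[]
t=26-27: P3@Q0 runs 1, rem=6, I/O yield, promote→Q0. Q0=[P3] Q1=[P2] Q2=[]
t=27-28: P3@Q0 runs 1, rem=5, I/O yield, promote→Q0. Q0=[P3] Q1=[P2] Q2=[]
t=28-29: P3@Q0 runs 1, rem=4, I/O yield, promote→Q0. Q0=[P3] Q1=[P2] Q2=[]
t=29-30: P3@Q0 runs 1, rem=3, I/O yield, promote→Q0. Q0=[P3] Q1=[P2] Q2=[]
t=30-31: P3@Q0 runs 1, rem=2, I/O yield, promote→Q0. Q0=[P3] Q1=[P2] Q2=[]
t=31-32: P3@Q0 runs 1, rem=1, I/O yield, promote→Q0. Q0=[P3] Q1=[P2] Q2=[]
t=32-33: P3@Q0 runs 1, rem=0, completes. Q0=[] Q1=[P2] Q2=[]
t=33-37: P2@Q1 runs 4, rem=6, quantum used, demote→Q2. Q0=[] Q1=[] Q2=[P2]
t=37-43: P2@Q2 runs 6, rem=0, completes. Q0=[] Q1=[] Q2=[]

Answer: P1,P4,P3,P2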